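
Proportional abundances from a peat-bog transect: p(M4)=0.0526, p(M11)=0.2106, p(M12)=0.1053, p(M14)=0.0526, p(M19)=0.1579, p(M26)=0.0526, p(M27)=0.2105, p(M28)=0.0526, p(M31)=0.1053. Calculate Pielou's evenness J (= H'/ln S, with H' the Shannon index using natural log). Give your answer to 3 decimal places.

0.929

H' = −Σ pᵢ ln pᵢ = −((-0.15491) + (-0.32807) + (-0.23702) + (-0.15491) + (-0.29145) + (-0.15491) + (-0.32802) + (-0.15491) + (-0.23702)) = 2.04122 (working shown to 5 dp, full precision carried).
With S = 9 species, ln S = 2.19722, so J = 2.04122/2.19722 = 0.92900, i.e. 0.929 to 3 decimal places.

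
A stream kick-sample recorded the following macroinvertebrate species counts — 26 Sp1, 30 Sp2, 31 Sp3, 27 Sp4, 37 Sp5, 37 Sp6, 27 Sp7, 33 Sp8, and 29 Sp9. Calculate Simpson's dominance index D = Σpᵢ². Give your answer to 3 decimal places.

Total N = 26+30+31+27+37+37+27+33+29 = 277, so the proportions are 0.09386, 0.1083, 0.11191, 0.09747, 0.13357, 0.13357, 0.09747, 0.11913, 0.10469 (working shown to 5 dp, full precision carried).
D = 0.09386² + 0.1083² + 0.11191² + 0.09747² + 0.13357² + 0.13357² + 0.09747² + 0.11913² + 0.10469² = 0.00881 + 0.01173 + 0.01252 + 0.00950 + 0.01784 + 0.01784 + 0.00950 + 0.01419 + 0.01096 = 0.11290.
To 3 decimal places, D = 0.113.

0.113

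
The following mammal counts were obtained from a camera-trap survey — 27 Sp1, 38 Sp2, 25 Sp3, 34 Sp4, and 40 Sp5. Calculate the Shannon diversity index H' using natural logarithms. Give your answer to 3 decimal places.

Total N = 27+38+25+34+40 = 164, so the proportions are 0.16463, 0.23171, 0.15244, 0.20732, 0.2439 (working shown to 5 dp, full precision carried).
Each pᵢ ln pᵢ term: 0.16463×(-1.80403)=-0.29700, 0.23171×(-1.46228)=-0.33882, 0.15244×(-1.88099)=-0.28674, 0.20732×(-1.57351)=-0.32621, 0.2439×(-1.41099)=-0.34414.
Sum = -1.59292, so H' = 1.593.

1.593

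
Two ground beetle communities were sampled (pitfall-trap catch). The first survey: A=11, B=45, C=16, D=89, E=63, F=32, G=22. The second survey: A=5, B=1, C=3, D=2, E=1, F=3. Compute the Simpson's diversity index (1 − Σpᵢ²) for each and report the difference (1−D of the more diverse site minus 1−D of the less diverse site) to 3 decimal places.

The first survey: N=278, proportions 0.03957, 0.16187, 0.05755, 0.32014, 0.22662, 0.11511, 0.07914, giving 1−D = 0.79556 (working shown to 5 dp, full precision carried).
The second survey: N=15, proportions 0.33333, 0.06667, 0.2, 0.13333, 0.06667, 0.2, giving 1−D = 0.78222.
Difference = |0.79556 − 0.78222| = 0.01334, i.e. 0.013 to 3 decimal places.

0.013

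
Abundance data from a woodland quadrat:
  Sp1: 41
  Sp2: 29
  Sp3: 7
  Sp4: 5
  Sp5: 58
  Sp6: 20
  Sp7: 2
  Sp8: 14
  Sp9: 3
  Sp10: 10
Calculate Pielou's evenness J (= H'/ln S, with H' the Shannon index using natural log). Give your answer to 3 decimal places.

0.825

Total N = 41+29+7+5+58+20+2+14+3+10 = 189, so the proportions are 0.21693, 0.15344, 0.03704, 0.02646, 0.30688, 0.10582, 0.01058, 0.07407, 0.01587, 0.05291 (working shown to 5 dp, full precision carried).
H' = −Σ pᵢ ln pᵢ = −((-0.33151) + (-0.28761) + (-0.12207) + (-0.09609) + (-0.36252) + (-0.23767) + (-0.04813) + (-0.19279) + (-0.06576) + (-0.15551)) = 1.89967.
With S = 10 species, ln S = 2.30259, so J = 1.89967/2.30259 = 0.82502, i.e. 0.825 to 3 decimal places.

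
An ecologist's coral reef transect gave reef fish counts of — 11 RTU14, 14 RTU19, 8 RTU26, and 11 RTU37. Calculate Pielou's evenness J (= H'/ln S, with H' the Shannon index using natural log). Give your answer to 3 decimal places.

0.986

Total N = 11+14+8+11 = 44, so the proportions are 0.25, 0.31818, 0.18182, 0.25 (working shown to 5 dp, full precision carried).
H' = −Σ pᵢ ln pᵢ = −((-0.34657) + (-0.36436) + (-0.30995) + (-0.34657)) = 1.36746.
With S = 4 species, ln S = 1.38629, so J = 1.36746/1.38629 = 0.98642, i.e. 0.986 to 3 decimal places.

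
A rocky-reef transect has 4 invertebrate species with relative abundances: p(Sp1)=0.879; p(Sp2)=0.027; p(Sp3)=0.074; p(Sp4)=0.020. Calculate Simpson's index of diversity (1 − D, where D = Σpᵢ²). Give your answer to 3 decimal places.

D = 0.879² + 0.027² + 0.074² + 0.02² = 0.77264 + 0.00073 + 0.00548 + 0.00040 = 0.77925 (working shown to 5 dp, full precision carried).
So 1 − D = 0.22075, i.e. 0.221 to 3 decimal places.

0.221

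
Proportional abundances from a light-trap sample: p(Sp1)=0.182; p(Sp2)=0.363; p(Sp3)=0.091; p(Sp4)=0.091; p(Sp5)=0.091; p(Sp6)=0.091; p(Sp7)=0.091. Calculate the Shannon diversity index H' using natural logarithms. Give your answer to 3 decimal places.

1.769

Each pᵢ ln pᵢ term (working shown to 5 dp, full precision carried): 0.182×(-1.70375)=-0.31008, 0.363×(-1.01335)=-0.36785, 0.091×(-2.39690)=-0.21812, 0.091×(-2.39690)=-0.21812, 0.091×(-2.39690)=-0.21812, 0.091×(-2.39690)=-0.21812, 0.091×(-2.39690)=-0.21812.
Sum = -1.76852, so H' = 1.769.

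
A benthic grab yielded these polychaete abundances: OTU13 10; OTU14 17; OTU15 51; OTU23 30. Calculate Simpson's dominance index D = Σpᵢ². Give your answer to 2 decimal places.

0.33

Total N = 10+17+51+30 = 108, so the proportions are 0.0926, 0.1574, 0.4722, 0.2778 (working shown to 4 dp, full precision carried).
D = 0.0926² + 0.1574² + 0.4722² + 0.2778² = 0.0086 + 0.0248 + 0.2230 + 0.0772 = 0.3335.
To 2 decimal places, D = 0.33.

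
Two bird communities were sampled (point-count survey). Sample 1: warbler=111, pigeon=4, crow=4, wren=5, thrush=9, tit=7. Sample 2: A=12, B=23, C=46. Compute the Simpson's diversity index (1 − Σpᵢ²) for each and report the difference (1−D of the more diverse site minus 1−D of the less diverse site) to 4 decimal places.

0.2131

Sample 1: N=140, proportions 0.79285714, 0.02857143, 0.02857143, 0.03571429, 0.06428571, 0.05, giving 1−D = 0.36183673 (working shown to 8 dp, full precision carried).
Sample 2: N=81, proportions 0.14814815, 0.28395062, 0.56790123, giving 1−D = 0.57491236.
Difference = |0.36183673 − 0.57491236| = 0.21307563, i.e. 0.2131 to 4 decimal places.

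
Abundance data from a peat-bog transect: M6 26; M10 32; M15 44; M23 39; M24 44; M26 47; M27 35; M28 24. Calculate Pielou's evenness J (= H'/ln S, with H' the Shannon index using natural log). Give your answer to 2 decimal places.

Total N = 26+32+44+39+44+47+35+24 = 291, so the proportions are 0.0893, 0.11, 0.1512, 0.134, 0.1512, 0.1615, 0.1203, 0.0825 (working shown to 4 dp, full precision carried).
H' = −Σ pᵢ ln pᵢ = −((-0.2158) + (-0.2428) + (-0.2856) + (-0.2693) + (-0.2856) + (-0.2945) + (-0.2547) + (-0.2058)) = 2.0542.
With S = 8 species, ln S = 2.0794, so J = 2.0542/2.0794 = 0.9879, i.e. 0.99 to 2 decimal places.

0.99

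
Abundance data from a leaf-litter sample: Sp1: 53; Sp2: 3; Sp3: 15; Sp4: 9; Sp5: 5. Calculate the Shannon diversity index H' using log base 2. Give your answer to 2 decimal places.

Total N = 53+3+15+9+5 = 85, so the proportions are 0.6235, 0.0353, 0.1765, 0.1059, 0.0588 (working shown to 4 dp, full precision carried).
Each pᵢ log₂ pᵢ term: 0.6235×(-0.6815)=-0.4249, 0.0353×(-4.8244)=-0.1703, 0.1765×(-2.5025)=-0.4416, 0.1059×(-3.2395)=-0.3430, 0.0588×(-4.0875)=-0.2404.
Sum = -1.6202, so H' = 1.62.

1.62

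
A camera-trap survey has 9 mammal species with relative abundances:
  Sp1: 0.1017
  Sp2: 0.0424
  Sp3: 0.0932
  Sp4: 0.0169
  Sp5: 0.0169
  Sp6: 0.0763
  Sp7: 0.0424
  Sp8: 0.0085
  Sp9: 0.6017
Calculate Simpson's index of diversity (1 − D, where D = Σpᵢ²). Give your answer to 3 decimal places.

0.609

D = 0.1017² + 0.0424² + 0.0932² + 0.0169² + 0.0169² + 0.0763² + 0.0424² + 0.0085² + 0.6017² = 0.01034 + 0.00180 + 0.00869 + 0.00029 + 0.00029 + 0.00582 + 0.00180 + 0.00007 + 0.36204 = 0.39113 (working shown to 5 dp, full precision carried).
So 1 − D = 0.60887, i.e. 0.609 to 3 decimal places.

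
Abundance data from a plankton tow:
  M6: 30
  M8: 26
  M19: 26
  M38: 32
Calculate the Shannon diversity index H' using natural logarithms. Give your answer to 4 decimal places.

1.3822

Total N = 30+26+26+32 = 114, so the proportions are 0.263158, 0.22807, 0.22807, 0.280702 (working shown to 6 dp, full precision carried).
Each pᵢ ln pᵢ term: 0.263158×(-1.335001)=-0.351316, 0.22807×(-1.478102)=-0.337111, 0.22807×(-1.478102)=-0.337111, 0.280702×(-1.270463)=-0.356621.
Sum = -1.382159, so H' = 1.3822.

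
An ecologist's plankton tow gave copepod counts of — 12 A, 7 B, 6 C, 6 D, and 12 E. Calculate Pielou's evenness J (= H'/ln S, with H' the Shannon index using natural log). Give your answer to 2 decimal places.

0.97

Total N = 12+7+6+6+12 = 43, so the proportions are 0.2791, 0.1628, 0.1395, 0.1395, 0.2791 (working shown to 4 dp, full precision carried).
H' = −Σ pᵢ ln pᵢ = −((-0.3562) + (-0.2955) + (-0.2748) + (-0.2748) + (-0.3562)) = 1.5575.
With S = 5 species, ln S = 1.6094, so J = 1.5575/1.6094 = 0.9677, i.e. 0.97 to 2 decimal places.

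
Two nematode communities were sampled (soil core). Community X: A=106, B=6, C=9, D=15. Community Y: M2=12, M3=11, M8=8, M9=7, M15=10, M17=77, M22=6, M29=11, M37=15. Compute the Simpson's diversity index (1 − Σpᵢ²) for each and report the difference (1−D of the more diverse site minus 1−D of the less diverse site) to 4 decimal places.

Community X: N=136, proportions 0.779412, 0.044118, 0.066176, 0.110294, giving 1−D = 0.374027 (working shown to 6 dp, full precision carried).
Community Y: N=157, proportions 0.076433, 0.070064, 0.050955, 0.044586, 0.063694, 0.490446, 0.038217, 0.070064, 0.095541, giving 1−D = 0.724573.
Difference = |0.374027 − 0.724573| = 0.350546, i.e. 0.3505 to 4 decimal places.

0.3505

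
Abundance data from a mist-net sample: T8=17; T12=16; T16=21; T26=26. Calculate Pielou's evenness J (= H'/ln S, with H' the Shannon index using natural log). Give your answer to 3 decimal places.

0.986

Total N = 17+16+21+26 = 80, so the proportions are 0.2125, 0.2, 0.2625, 0.325 (working shown to 5 dp, full precision carried).
H' = −Σ pᵢ ln pᵢ = −((-0.32912) + (-0.32189) + (-0.35109) + (-0.36528)) = 1.36738.
With S = 4 species, ln S = 1.38629, so J = 1.36738/1.38629 = 0.98636, i.e. 0.986 to 3 decimal places.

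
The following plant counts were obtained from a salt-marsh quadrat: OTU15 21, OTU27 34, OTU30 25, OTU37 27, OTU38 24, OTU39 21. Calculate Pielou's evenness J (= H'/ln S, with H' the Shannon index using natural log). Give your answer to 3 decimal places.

Total N = 21+34+25+27+24+21 = 152, so the proportions are 0.13816, 0.22368, 0.16447, 0.17763, 0.15789, 0.13816 (working shown to 5 dp, full precision carried).
H' = −Σ pᵢ ln pᵢ = −((-0.27346) + (-0.33497) + (-0.29688) + (-0.30696) + (-0.29145) + (-0.27346)) = 1.77718.
With S = 6 species, ln S = 1.79176, so J = 1.77718/1.79176 = 0.99186, i.e. 0.992 to 3 decimal places.

0.992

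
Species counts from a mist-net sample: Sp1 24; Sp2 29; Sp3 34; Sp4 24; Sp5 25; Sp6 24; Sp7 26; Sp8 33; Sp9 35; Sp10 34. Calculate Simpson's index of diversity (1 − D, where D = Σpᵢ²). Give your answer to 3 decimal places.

Total N = 24+29+34+24+25+24+26+33+35+34 = 288, so the proportions are 0.08333, 0.10069, 0.11806, 0.08333, 0.08681, 0.08333, 0.09028, 0.11458, 0.12153, 0.11806 (working shown to 5 dp, full precision carried).
D = 0.08333² + 0.10069² + 0.11806² + 0.08333² + 0.08681² + 0.08333² + 0.09028² + 0.11458² + 0.12153² + 0.11806² = 0.00694 + 0.01014 + 0.01394 + 0.00694 + 0.00754 + 0.00694 + 0.00815 + 0.01313 + 0.01477 + 0.01394 = 0.10243.
So 1 − D = 0.89757, i.e. 0.898 to 3 decimal places.

0.898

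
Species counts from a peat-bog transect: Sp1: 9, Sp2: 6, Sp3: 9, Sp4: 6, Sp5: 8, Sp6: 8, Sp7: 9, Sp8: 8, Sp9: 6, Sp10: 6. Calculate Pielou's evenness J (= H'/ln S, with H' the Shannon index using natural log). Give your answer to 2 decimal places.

0.99

Total N = 9+6+9+6+8+8+9+8+6+6 = 75, so the proportions are 0.12, 0.08, 0.12, 0.08, 0.1067, 0.1067, 0.12, 0.1067, 0.08, 0.08 (working shown to 4 dp, full precision carried).
H' = −Σ pᵢ ln pᵢ = −((-0.2544) + (-0.2021) + (-0.2544) + (-0.2021) + (-0.2387) + (-0.2387) + (-0.2544) + (-0.2387) + (-0.2021) + (-0.2021)) = 2.2877.
With S = 10 species, ln S = 2.3026, so J = 2.2877/2.3026 = 0.9935, i.e. 0.99 to 2 decimal places.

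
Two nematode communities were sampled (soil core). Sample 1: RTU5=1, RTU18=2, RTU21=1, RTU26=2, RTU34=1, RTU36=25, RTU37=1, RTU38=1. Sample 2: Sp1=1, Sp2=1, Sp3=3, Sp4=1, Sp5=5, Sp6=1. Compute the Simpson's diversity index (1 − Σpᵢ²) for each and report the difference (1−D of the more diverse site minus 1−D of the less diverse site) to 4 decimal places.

0.2880

Sample 1: N=34, proportions 0.029412, 0.058824, 0.029412, 0.058824, 0.029412, 0.735294, 0.029412, 0.029412, giving 1−D = 0.448097 (working shown to 6 dp, full precision carried).
Sample 2: N=12, proportions 0.083333, 0.083333, 0.25, 0.083333, 0.416667, 0.083333, giving 1−D = 0.736111.
Difference = |0.448097 − 0.736111| = 0.288014, i.e. 0.2880 to 4 decimal places.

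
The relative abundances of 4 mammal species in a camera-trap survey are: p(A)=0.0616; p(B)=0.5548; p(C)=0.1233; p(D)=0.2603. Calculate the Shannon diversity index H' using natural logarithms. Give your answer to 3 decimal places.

1.107

Each pᵢ ln pᵢ term (working shown to 5 dp, full precision carried): 0.0616×(-2.78709)=-0.17168, 0.5548×(-0.58915)=-0.32686, 0.1233×(-2.09313)=-0.25808, 0.2603×(-1.34592)=-0.35034.
Sum = -1.10697, so H' = 1.107.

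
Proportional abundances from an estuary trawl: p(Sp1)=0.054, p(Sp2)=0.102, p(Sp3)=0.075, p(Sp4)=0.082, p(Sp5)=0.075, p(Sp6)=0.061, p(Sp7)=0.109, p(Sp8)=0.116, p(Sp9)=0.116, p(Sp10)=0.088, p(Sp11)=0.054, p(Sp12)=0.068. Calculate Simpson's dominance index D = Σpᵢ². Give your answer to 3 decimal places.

D = 0.054² + 0.102² + 0.075² + 0.082² + 0.075² + 0.061² + 0.109² + 0.116² + 0.116² + 0.088² + 0.054² + 0.068² = 0.00292 + 0.01040 + 0.00562 + 0.00672 + 0.00562 + 0.00372 + 0.01188 + 0.01346 + 0.01346 + 0.00774 + 0.00292 + 0.00462 = 0.08909 (working shown to 5 dp, full precision carried).
To 3 decimal places, D = 0.089.

0.089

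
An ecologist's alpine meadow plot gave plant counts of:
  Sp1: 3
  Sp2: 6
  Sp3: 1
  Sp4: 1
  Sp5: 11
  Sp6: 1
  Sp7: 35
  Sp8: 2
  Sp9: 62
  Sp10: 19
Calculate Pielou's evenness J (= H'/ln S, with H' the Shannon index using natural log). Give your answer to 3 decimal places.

Total N = 3+6+1+1+11+1+35+2+62+19 = 141, so the proportions are 0.02128, 0.04255, 0.00709, 0.00709, 0.07801, 0.00709, 0.24823, 0.01418, 0.43972, 0.13475 (working shown to 5 dp, full precision carried).
H' = −Σ pᵢ ln pᵢ = −((-0.08192) + (-0.13434) + (-0.03510) + (-0.03510) + (-0.19900) + (-0.03510) + (-0.34588) + (-0.06036) + (-0.36128) + (-0.27009)) = 1.55817.
With S = 10 species, ln S = 2.30259, so J = 1.55817/2.30259 = 0.67670, i.e. 0.677 to 3 decimal places.

0.677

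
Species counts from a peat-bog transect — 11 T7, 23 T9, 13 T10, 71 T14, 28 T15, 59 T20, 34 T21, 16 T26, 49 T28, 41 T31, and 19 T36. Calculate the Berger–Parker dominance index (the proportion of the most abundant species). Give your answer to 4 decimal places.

Total N = 11+23+13+71+28+59+34+16+49+41+19 = 364, so the proportions are 0.03022, 0.063187, 0.035714, 0.195055, 0.076923, 0.162088, 0.093407, 0.043956, 0.134615, 0.112637, 0.052198 (working shown to 6 dp, full precision carried).
The largest proportion is 0.195055, i.e. d = 0.1951 to 4 decimal places.

0.1951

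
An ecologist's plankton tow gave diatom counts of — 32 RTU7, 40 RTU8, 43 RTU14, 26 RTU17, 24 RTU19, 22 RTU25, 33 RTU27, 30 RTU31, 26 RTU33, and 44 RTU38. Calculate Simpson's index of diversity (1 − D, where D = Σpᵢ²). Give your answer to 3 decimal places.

Total N = 32+40+43+26+24+22+33+30+26+44 = 320, so the proportions are 0.1, 0.125, 0.13437, 0.08125, 0.075, 0.06875, 0.10312, 0.09375, 0.08125, 0.1375 (working shown to 5 dp, full precision carried).
D = 0.1² + 0.125² + 0.13437² + 0.08125² + 0.075² + 0.06875² + 0.10312² + 0.09375² + 0.08125² + 0.1375² = 0.01000 + 0.01562 + 0.01806 + 0.00660 + 0.00562 + 0.00473 + 0.01063 + 0.00879 + 0.00660 + 0.01891 = 0.10557.
So 1 − D = 0.89443, i.e. 0.894 to 3 decimal places.

0.894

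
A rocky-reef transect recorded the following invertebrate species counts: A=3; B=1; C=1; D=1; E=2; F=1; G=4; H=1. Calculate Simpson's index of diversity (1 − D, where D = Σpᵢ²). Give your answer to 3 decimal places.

0.827

Total N = 3+1+1+1+2+1+4+1 = 14, so the proportions are 0.21429, 0.07143, 0.07143, 0.07143, 0.14286, 0.07143, 0.28571, 0.07143 (working shown to 5 dp, full precision carried).
D = 0.21429² + 0.07143² + 0.07143² + 0.07143² + 0.14286² + 0.07143² + 0.28571² + 0.07143² = 0.04592 + 0.00510 + 0.00510 + 0.00510 + 0.02041 + 0.00510 + 0.08163 + 0.00510 = 0.17347.
So 1 − D = 0.82653, i.e. 0.827 to 3 decimal places.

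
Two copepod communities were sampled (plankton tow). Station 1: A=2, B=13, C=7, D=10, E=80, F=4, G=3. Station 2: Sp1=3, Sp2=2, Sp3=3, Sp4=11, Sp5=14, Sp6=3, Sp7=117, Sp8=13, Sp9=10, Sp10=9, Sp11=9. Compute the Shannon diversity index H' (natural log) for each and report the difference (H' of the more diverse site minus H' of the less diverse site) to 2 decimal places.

0.36

Station 1: N=119, proportions 0.0168, 0.1092, 0.0588, 0.084, 0.6723, 0.0336, 0.0252, giving H' = 1.1591 (working shown to 4 dp, full precision carried).
Station 2: N=194, proportions 0.0155, 0.0103, 0.0155, 0.0567, 0.0722, 0.0155, 0.6031, 0.067, 0.0515, 0.0464, 0.0464, giving H' = 1.5169.
Difference = |1.1591 − 1.5169| = 0.3578, i.e. 0.36 to 2 decimal places.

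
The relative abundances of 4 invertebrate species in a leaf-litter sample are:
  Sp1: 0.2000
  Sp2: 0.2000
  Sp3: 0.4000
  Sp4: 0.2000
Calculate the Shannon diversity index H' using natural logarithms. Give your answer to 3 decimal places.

1.332

Each pᵢ ln pᵢ term (working shown to 5 dp, full precision carried): 0.2×(-1.60944)=-0.32189, 0.2×(-1.60944)=-0.32189, 0.4×(-0.91629)=-0.36652, 0.2×(-1.60944)=-0.32189.
Sum = -1.33218, so H' = 1.332.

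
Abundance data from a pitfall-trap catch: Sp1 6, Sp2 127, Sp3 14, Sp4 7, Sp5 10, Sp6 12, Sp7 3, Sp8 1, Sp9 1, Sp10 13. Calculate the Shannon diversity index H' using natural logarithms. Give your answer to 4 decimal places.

Total N = 6+127+14+7+10+12+3+1+1+13 = 194, so the proportions are 0.030928, 0.654639, 0.072165, 0.036082, 0.051546, 0.061856, 0.015464, 0.005155, 0.005155, 0.06701 (working shown to 6 dp, full precision carried).
Each pᵢ ln pᵢ term: 0.030928×(-3.476099)=-0.107508, 0.654639×(-0.423671)=-0.277352, 0.072165×(-2.628801)=-0.189707, 0.036082×(-3.321948)=-0.119864, 0.051546×(-2.965273)=-0.152849, 0.061856×(-2.782952)=-0.172141, 0.015464×(-4.169246)=-0.064473, 0.005155×(-5.267858)=-0.027154, 0.005155×(-5.267858)=-0.027154, 0.06701×(-2.702909)=-0.181123.
Sum = -1.319325, so H' = 1.3193.

1.3193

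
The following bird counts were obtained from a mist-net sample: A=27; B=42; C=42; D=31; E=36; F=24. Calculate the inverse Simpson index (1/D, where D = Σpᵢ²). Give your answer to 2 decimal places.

Total N = 27+42+42+31+36+24 = 202, so the proportions are 0.133663, 0.207921, 0.207921, 0.153465, 0.178218, 0.118812 (working shown to 6 dp, full precision carried).
D = 0.133663² + 0.207921² + 0.207921² + 0.153465² + 0.178218² + 0.118812² = 0.017866 + 0.043231 + 0.043231 + 0.023552 + 0.031762 + 0.014116 = 0.173757.
So 1/D = 5.7551, i.e. 5.76 to 2 decimal places.

5.76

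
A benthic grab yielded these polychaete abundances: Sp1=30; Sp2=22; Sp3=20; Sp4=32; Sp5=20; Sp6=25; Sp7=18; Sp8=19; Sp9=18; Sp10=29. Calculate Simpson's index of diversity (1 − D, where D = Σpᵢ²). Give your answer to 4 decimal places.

Total N = 30+22+20+32+20+25+18+19+18+29 = 233, so the proportions are 0.128755, 0.094421, 0.085837, 0.137339, 0.085837, 0.107296, 0.077253, 0.081545, 0.077253, 0.124464 (working shown to 6 dp, full precision carried).
D = 0.128755² + 0.094421² + 0.085837² + 0.137339² + 0.085837² + 0.107296² + 0.077253² + 0.081545² + 0.077253² + 0.124464² = 0.016578 + 0.008915 + 0.007368 + 0.018862 + 0.007368 + 0.011512 + 0.005968 + 0.006650 + 0.005968 + 0.015491 = 0.104681.
So 1 − D = 0.895319, i.e. 0.8953 to 4 decimal places.

0.8953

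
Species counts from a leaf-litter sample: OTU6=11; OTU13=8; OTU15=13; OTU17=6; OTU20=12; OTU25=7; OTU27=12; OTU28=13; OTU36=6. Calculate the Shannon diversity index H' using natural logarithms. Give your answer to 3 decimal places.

Total N = 11+8+13+6+12+7+12+13+6 = 88, so the proportions are 0.125, 0.09091, 0.14773, 0.06818, 0.13636, 0.07955, 0.13636, 0.14773, 0.06818 (working shown to 5 dp, full precision carried).
Each pᵢ ln pᵢ term: 0.125×(-2.07944)=-0.25993, 0.09091×(-2.39790)=-0.21799, 0.14773×(-1.91239)=-0.28251, 0.06818×(-2.68558)=-0.18311, 0.13636×(-1.99243)=-0.27170, 0.07955×(-2.53143)=-0.20136, 0.13636×(-1.99243)=-0.27170, 0.14773×(-1.91239)=-0.28251, 0.06818×(-2.68558)=-0.18311.
Sum = -2.15391, so H' = 2.154.

2.154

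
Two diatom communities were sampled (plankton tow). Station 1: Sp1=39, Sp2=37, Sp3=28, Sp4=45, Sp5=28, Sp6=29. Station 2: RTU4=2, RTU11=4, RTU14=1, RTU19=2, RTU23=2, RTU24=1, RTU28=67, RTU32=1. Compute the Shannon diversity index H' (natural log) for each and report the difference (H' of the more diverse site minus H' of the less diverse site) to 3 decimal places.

1.035

Station 1: N=206, proportions 0.18932, 0.17961, 0.13592, 0.21845, 0.13592, 0.14078, giving H' = 1.77430 (working shown to 5 dp, full precision carried).
Station 2: N=80, proportions 0.025, 0.05, 0.0125, 0.025, 0.025, 0.0125, 0.8375, 0.0125, giving H' = 0.73930.
Difference = |1.77430 − 0.73930| = 1.03500, i.e. 1.035 to 3 decimal places.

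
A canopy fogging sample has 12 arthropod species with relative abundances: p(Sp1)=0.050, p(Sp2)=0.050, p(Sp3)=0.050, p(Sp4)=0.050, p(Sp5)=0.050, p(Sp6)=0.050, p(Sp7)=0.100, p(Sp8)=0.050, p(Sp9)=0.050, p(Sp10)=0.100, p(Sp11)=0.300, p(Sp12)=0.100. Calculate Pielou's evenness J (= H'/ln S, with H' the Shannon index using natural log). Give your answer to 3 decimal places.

0.906

H' = −Σ pᵢ ln pᵢ = −((-0.14979) + (-0.14979) + (-0.14979) + (-0.14979) + (-0.14979) + (-0.14979) + (-0.23026) + (-0.14979) + (-0.14979) + (-0.23026) + (-0.36119) + (-0.23026)) = 2.25026 (working shown to 5 dp, full precision carried).
With S = 12 species, ln S = 2.48491, so J = 2.25026/2.48491 = 0.90557, i.e. 0.906 to 3 decimal places.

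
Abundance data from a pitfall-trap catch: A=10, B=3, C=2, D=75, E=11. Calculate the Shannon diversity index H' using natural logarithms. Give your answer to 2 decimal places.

0.87

Total N = 10+3+2+75+11 = 101, so the proportions are 0.099, 0.0297, 0.0198, 0.7426, 0.1089 (working shown to 4 dp, full precision carried).
Each pᵢ ln pᵢ term: 0.099×(-2.3125)=-0.2290, 0.0297×(-3.5165)=-0.1045, 0.0198×(-3.9220)=-0.0777, 0.7426×(-0.2976)=-0.2210, 0.1089×(-2.2172)=-0.2415.
Sum = -0.8736, so H' = 0.87.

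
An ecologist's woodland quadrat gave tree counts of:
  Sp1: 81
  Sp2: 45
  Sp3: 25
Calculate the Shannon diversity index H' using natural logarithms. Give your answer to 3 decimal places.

Total N = 81+45+25 = 151, so the proportions are 0.53642, 0.29801, 0.16556 (working shown to 5 dp, full precision carried).
Each pᵢ ln pᵢ term: 0.53642×(-0.62283)=-0.33410, 0.29801×(-1.21062)=-0.36078, 0.16556×(-1.79840)=-0.29775.
Sum = -0.99263, so H' = 0.993.

0.993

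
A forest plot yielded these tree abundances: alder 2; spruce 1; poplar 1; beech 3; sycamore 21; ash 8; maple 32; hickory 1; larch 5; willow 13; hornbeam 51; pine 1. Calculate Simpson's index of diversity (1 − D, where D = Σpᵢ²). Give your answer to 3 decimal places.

Total N = 2+1+1+3+21+8+32+1+5+13+51+1 = 139, so the proportions are 0.01439, 0.00719, 0.00719, 0.02158, 0.15108, 0.05755, 0.23022, 0.00719, 0.03597, 0.09353, 0.36691, 0.00719 (working shown to 5 dp, full precision carried).
D = 0.01439² + 0.00719² + 0.00719² + 0.02158² + 0.15108² + 0.05755² + 0.23022² + 0.00719² + 0.03597² + 0.09353² + 0.36691² + 0.00719² = 0.00021 + 0.00005 + 0.00005 + 0.00047 + 0.02282 + 0.00331 + 0.05300 + 0.00005 + 0.00129 + 0.00875 + 0.13462 + 0.00005 = 0.22468.
So 1 − D = 0.77532, i.e. 0.775 to 3 decimal places.

0.775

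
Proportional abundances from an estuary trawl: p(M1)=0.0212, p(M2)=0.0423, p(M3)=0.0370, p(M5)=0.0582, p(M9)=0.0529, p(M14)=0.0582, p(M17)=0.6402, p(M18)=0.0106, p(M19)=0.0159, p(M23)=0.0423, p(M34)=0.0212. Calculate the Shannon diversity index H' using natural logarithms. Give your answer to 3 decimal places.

1.439

Each pᵢ ln pᵢ term (working shown to 5 dp, full precision carried): 0.0212×(-3.85375)=-0.08170, 0.0423×(-3.16297)=-0.13379, 0.037×(-3.29684)=-0.12198, 0.0582×(-2.84387)=-0.16551, 0.0529×(-2.93935)=-0.15549, 0.0582×(-2.84387)=-0.16551, 0.6402×(-0.44597)=-0.28551, 0.0106×(-4.54690)=-0.04820, 0.0159×(-4.14144)=-0.06585, 0.0423×(-3.16297)=-0.13379, 0.0212×(-3.85375)=-0.08170.
Sum = -1.43905, so H' = 1.439.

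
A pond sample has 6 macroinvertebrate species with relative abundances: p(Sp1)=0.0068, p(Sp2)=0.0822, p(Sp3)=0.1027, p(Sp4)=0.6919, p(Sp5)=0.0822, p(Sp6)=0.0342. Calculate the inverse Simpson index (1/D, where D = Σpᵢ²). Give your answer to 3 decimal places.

1.984

D = 0.0068² + 0.0822² + 0.1027² + 0.6919² + 0.0822² + 0.0342² = 0.000046 + 0.006757 + 0.010547 + 0.478726 + 0.006757 + 0.001170 = 0.504002 (working shown to 6 dp, full precision carried).
So 1/D = 1.98412, i.e. 1.984 to 3 decimal places.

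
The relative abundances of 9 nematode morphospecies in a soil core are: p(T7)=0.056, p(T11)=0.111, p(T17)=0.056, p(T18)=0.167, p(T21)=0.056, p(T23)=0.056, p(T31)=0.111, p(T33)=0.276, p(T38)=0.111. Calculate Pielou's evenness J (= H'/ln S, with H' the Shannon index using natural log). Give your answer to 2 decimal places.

H' = −Σ pᵢ ln pᵢ = −((-0.1614) + (-0.2440) + (-0.1614) + (-0.2989) + (-0.1614) + (-0.1614) + (-0.2440) + (-0.3553) + (-0.2440)) = 2.0319 (working shown to 4 dp, full precision carried).
With S = 9 species, ln S = 2.1972, so J = 2.0319/2.1972 = 0.9247, i.e. 0.92 to 2 decimal places.

0.92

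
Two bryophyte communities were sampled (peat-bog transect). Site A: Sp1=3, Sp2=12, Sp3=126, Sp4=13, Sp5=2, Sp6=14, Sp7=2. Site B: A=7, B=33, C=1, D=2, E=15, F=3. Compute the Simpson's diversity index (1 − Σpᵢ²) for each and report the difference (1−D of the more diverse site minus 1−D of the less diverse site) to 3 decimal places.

Site A: N=172, proportions 0.01744, 0.06977, 0.73256, 0.07558, 0.01163, 0.0814, 0.01163, giving 1−D = 0.44558 (working shown to 5 dp, full precision carried).
Site B: N=61, proportions 0.11475, 0.54098, 0.01639, 0.03279, 0.2459, 0.04918, giving 1−D = 0.62994.
Difference = |0.44558 − 0.62994| = 0.18436, i.e. 0.184 to 3 decimal places.

0.184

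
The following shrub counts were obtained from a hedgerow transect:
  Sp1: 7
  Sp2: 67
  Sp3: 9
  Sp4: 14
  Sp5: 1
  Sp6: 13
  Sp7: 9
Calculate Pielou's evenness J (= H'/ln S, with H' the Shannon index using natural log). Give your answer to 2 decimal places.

Total N = 7+67+9+14+1+13+9 = 120, so the proportions are 0.0583, 0.5583, 0.075, 0.1167, 0.0083, 0.1083, 0.075 (working shown to 4 dp, full precision carried).
H' = −Σ pᵢ ln pᵢ = −((-0.1658) + (-0.3254) + (-0.1943) + (-0.2507) + (-0.0399) + (-0.2408) + (-0.1943)) = 1.4110.
With S = 7 species, ln S = 1.9459, so J = 1.4110/1.9459 = 0.7251, i.e. 0.73 to 2 decimal places.

0.73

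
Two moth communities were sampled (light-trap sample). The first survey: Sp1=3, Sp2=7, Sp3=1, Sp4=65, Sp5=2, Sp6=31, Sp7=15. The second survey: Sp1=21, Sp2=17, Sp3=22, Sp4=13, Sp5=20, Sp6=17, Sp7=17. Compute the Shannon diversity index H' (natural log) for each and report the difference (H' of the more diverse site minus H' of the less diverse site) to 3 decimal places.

0.635

The first survey: N=124, proportions 0.024194, 0.056452, 0.008065, 0.524194, 0.016129, 0.25, 0.120968, giving H' = 1.298402 (working shown to 6 dp, full precision carried).
The second survey: N=127, proportions 0.165354, 0.133858, 0.173228, 0.102362, 0.15748, 0.133858, 0.133858, giving H' = 1.933236.
Difference = |1.298402 − 1.933236| = 0.634834, i.e. 0.635 to 3 decimal places.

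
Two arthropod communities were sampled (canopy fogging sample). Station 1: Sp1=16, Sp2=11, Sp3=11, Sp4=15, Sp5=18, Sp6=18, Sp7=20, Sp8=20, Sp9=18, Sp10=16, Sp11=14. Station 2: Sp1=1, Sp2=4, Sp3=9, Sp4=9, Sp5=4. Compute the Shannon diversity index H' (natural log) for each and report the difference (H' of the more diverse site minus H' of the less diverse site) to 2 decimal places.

0.96

Station 1: N=177, proportions 0.0904, 0.0621, 0.0621, 0.0847, 0.1017, 0.1017, 0.113, 0.113, 0.1017, 0.0904, 0.0791, giving H' = 2.3798 (working shown to 4 dp, full precision carried).
Station 2: N=27, proportions 0.037, 0.1481, 0.3333, 0.3333, 0.1481, giving H' = 1.4203.
Difference = |2.3798 − 1.4203| = 0.9595, i.e. 0.96 to 2 decimal places.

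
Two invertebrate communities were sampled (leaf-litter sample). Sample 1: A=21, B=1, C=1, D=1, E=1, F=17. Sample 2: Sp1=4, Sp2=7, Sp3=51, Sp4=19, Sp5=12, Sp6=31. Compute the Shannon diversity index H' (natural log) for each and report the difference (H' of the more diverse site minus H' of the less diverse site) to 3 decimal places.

0.430

Sample 1: N=42, proportions 0.5, 0.0238095, 0.0238095, 0.0238095, 0.0238095, 0.4047619, giving H' = 1.0686316 (working shown to 7 dp, full precision carried).
Sample 2: N=124, proportions 0.0322581, 0.0564516, 0.4112903, 0.1532258, 0.0967742, 0.25, giving H' = 1.4984551.
Difference = |1.0686316 − 1.4984551| = 0.4298235, i.e. 0.430 to 3 decimal places.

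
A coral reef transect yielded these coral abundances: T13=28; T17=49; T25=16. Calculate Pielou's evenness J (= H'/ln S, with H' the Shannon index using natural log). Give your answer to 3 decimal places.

0.912

Total N = 28+49+16 = 93, so the proportions are 0.30108, 0.52688, 0.17204 (working shown to 5 dp, full precision carried).
H' = −Σ pᵢ ln pᵢ = −((-0.36141) + (-0.33761) + (-0.30280)) = 1.00182.
With S = 3 species, ln S = 1.09861, so J = 1.00182/1.09861 = 0.91190, i.e. 0.912 to 3 decimal places.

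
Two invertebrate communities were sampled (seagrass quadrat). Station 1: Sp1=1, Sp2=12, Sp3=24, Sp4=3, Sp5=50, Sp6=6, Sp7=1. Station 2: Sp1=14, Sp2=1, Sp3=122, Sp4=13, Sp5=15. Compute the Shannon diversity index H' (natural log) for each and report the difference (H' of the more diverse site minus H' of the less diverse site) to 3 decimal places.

Station 1: N=97, proportions 0.01031, 0.12371, 0.24742, 0.03093, 0.51546, 0.06186, 0.01031, giving H' = 1.31966 (working shown to 5 dp, full precision carried).
Station 2: N=165, proportions 0.08485, 0.00606, 0.73939, 0.07879, 0.09091, giving H' = 0.88169.
Difference = |1.31966 − 0.88169| = 0.43797, i.e. 0.438 to 3 decimal places.

0.438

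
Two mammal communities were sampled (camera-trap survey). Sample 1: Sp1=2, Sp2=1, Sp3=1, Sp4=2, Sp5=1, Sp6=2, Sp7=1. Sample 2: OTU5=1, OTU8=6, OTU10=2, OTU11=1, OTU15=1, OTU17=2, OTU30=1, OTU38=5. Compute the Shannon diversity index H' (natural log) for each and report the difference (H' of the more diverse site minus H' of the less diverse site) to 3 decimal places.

0.078

Sample 1: N=10, proportions 0.2, 0.1, 0.1, 0.2, 0.1, 0.2, 0.1, giving H' = 1.88670 (working shown to 5 dp, full precision carried).
Sample 2: N=19, proportions 0.05263, 0.31579, 0.10526, 0.05263, 0.05263, 0.10526, 0.05263, 0.26316, giving H' = 1.80916.
Difference = |1.88670 − 1.80916| = 0.07754, i.e. 0.078 to 3 decimal places.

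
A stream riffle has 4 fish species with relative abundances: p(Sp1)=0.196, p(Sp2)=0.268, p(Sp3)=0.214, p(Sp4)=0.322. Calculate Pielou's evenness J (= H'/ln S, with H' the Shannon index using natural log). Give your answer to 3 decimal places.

0.986

H' = −Σ pᵢ ln pᵢ = −((-0.31941) + (-0.35289) + (-0.32994) + (-0.36489)) = 1.36714 (working shown to 5 dp, full precision carried).
With S = 4 species, ln S = 1.38629, so J = 1.36714/1.38629 = 0.98618, i.e. 0.986 to 3 decimal places.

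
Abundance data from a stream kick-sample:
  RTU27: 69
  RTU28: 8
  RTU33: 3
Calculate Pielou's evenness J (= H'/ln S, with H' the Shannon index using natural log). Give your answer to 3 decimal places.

Total N = 69+8+3 = 80, so the proportions are 0.8625, 0.1, 0.0375 (working shown to 5 dp, full precision carried).
H' = −Σ pᵢ ln pᵢ = −((-0.12758) + (-0.23026) + (-0.12313)) = 0.48097.
With S = 3 species, ln S = 1.09861, so J = 0.48097/1.09861 = 0.43780, i.e. 0.438 to 3 decimal places.

0.438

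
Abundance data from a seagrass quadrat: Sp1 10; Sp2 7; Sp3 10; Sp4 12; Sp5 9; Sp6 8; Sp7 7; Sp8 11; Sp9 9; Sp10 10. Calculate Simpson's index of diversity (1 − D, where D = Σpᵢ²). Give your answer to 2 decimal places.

0.90

Total N = 10+7+10+12+9+8+7+11+9+10 = 93, so the proportions are 0.1075, 0.0753, 0.1075, 0.129, 0.0968, 0.086, 0.0753, 0.1183, 0.0968, 0.1075 (working shown to 4 dp, full precision carried).
D = 0.1075² + 0.0753² + 0.1075² + 0.129² + 0.0968² + 0.086² + 0.0753² + 0.1183² + 0.0968² + 0.1075² = 0.0116 + 0.0057 + 0.0116 + 0.0166 + 0.0094 + 0.0074 + 0.0057 + 0.0140 + 0.0094 + 0.0116 = 0.1028.
So 1 − D = 0.8972, i.e. 0.90 to 2 decimal places.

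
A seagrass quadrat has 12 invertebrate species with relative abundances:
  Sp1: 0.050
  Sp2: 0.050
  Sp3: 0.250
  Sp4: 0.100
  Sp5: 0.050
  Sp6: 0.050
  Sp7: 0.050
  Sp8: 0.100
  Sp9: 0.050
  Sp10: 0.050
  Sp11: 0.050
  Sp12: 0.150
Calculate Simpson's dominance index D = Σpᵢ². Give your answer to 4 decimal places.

0.1250

D = 0.05² + 0.05² + 0.25² + 0.1² + 0.05² + 0.05² + 0.05² + 0.1² + 0.05² + 0.05² + 0.05² + 0.15² = 0.002500 + 0.002500 + 0.062500 + 0.010000 + 0.002500 + 0.002500 + 0.002500 + 0.010000 + 0.002500 + 0.002500 + 0.002500 + 0.022500 = 0.125000 (working shown to 6 dp, full precision carried).
To 4 decimal places, D = 0.1250.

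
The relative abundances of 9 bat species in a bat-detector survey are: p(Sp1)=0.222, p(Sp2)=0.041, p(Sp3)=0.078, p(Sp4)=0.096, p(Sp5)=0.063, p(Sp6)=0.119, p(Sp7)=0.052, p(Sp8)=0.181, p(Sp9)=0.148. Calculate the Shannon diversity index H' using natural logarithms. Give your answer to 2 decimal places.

Each pᵢ ln pᵢ term (working shown to 4 dp, full precision carried): 0.222×(-1.5051)=-0.3341, 0.041×(-3.1942)=-0.1310, 0.078×(-2.5510)=-0.1990, 0.096×(-2.3434)=-0.2250, 0.063×(-2.7646)=-0.1742, 0.119×(-2.1286)=-0.2533, 0.052×(-2.9565)=-0.1537, 0.181×(-1.7093)=-0.3094, 0.148×(-1.9105)=-0.2828.
Sum = -2.0624, so H' = 2.06.

2.06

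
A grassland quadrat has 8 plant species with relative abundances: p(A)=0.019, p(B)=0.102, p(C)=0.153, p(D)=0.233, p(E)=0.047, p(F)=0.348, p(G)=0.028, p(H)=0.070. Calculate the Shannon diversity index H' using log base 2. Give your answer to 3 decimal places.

Each pᵢ log₂ pᵢ term (working shown to 5 dp, full precision carried): 0.019×(-5.71786)=-0.10864, 0.102×(-3.29336)=-0.33592, 0.153×(-2.70840)=-0.41438, 0.233×(-2.10160)=-0.48967, 0.047×(-4.41120)=-0.20733, 0.348×(-1.52284)=-0.52995, 0.028×(-5.15843)=-0.14444, 0.07×(-3.83650)=-0.26856.
Sum = -2.49888, so H' = 2.499.

2.499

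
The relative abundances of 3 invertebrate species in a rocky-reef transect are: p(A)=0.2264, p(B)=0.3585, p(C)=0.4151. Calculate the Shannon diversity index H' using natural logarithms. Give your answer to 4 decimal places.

Each pᵢ ln pᵢ term (working shown to 6 dp, full precision carried): 0.2264×(-1.485452)=-0.336306, 0.3585×(-1.025827)=-0.367759, 0.4151×(-0.879236)=-0.364971.
Sum = -1.069036, so H' = 1.0690.

1.0690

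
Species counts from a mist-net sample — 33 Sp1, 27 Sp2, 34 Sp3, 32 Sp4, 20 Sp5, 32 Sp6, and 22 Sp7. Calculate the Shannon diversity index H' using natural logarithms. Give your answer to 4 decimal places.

1.9284

Total N = 33+27+34+32+20+32+22 = 200, so the proportions are 0.165, 0.135, 0.17, 0.16, 0.1, 0.16, 0.11 (working shown to 6 dp, full precision carried).
Each pᵢ ln pᵢ term: 0.165×(-1.801810)=-0.297299, 0.135×(-2.002481)=-0.270335, 0.17×(-1.771957)=-0.301233, 0.16×(-1.832581)=-0.293213, 0.1×(-2.302585)=-0.230259, 0.16×(-1.832581)=-0.293213, 0.11×(-2.207275)=-0.242800.
Sum = -1.928351, so H' = 1.9284.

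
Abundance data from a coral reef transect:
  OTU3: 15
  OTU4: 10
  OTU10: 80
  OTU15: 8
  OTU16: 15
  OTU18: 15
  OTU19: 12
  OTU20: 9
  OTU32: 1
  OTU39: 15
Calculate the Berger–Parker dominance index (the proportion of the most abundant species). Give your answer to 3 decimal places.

Total N = 15+10+80+8+15+15+12+9+1+15 = 180, so the proportions are 0.08333, 0.05556, 0.44444, 0.04444, 0.08333, 0.08333, 0.06667, 0.05, 0.00556, 0.08333 (working shown to 5 dp, full precision carried).
The largest proportion is 0.44444, i.e. d = 0.444 to 3 decimal places.

0.444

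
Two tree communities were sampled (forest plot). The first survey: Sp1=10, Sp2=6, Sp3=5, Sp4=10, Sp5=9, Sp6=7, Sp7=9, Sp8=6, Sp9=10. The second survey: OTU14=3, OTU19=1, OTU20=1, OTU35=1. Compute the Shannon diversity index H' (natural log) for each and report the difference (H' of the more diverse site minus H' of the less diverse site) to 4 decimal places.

0.9259

The first survey: N=72, proportions 0.1388889, 0.0833333, 0.0694444, 0.1388889, 0.125, 0.0972222, 0.125, 0.0833333, 0.1388889, giving H' = 2.1683707 (working shown to 7 dp, full precision carried).
The second survey: N=6, proportions 0.5, 0.1666667, 0.1666667, 0.1666667, giving H' = 1.2424533.
Difference = |2.1683707 − 1.2424533| = 0.9259174, i.e. 0.9259 to 4 decimal places.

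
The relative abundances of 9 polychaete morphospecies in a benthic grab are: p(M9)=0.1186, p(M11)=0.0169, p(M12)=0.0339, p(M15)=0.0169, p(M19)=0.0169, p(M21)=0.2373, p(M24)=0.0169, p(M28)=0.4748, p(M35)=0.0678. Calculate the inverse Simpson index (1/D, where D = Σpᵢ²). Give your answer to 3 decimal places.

3.304

D = 0.1186² + 0.0169² + 0.0339² + 0.0169² + 0.0169² + 0.2373² + 0.0169² + 0.4748² + 0.0678² = 0.0140660 + 0.0002856 + 0.0011492 + 0.0002856 + 0.0002856 + 0.0563113 + 0.0002856 + 0.2254350 + 0.0045968 = 0.3027008 (working shown to 7 dp, full precision carried).
So 1/D = 3.30359, i.e. 3.304 to 3 decimal places.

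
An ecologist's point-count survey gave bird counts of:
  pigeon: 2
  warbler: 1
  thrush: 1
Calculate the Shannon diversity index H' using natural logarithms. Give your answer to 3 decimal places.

Total N = 2+1+1 = 4, so the proportions are 0.5, 0.25, 0.25 (working shown to 5 dp, full precision carried).
Each pᵢ ln pᵢ term: 0.5×(-0.69315)=-0.34657, 0.25×(-1.38629)=-0.34657, 0.25×(-1.38629)=-0.34657.
Sum = -1.03972, so H' = 1.040.

1.040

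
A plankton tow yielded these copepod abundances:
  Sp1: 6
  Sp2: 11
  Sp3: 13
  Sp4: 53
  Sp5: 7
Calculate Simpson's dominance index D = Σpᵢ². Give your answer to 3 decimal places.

Total N = 6+11+13+53+7 = 90, so the proportions are 0.06667, 0.12222, 0.14444, 0.58889, 0.07778 (working shown to 5 dp, full precision carried).
D = 0.06667² + 0.12222² + 0.14444² + 0.58889² + 0.07778² = 0.00444 + 0.01494 + 0.02086 + 0.34679 + 0.00605 = 0.39309.
To 3 decimal places, D = 0.393.

0.393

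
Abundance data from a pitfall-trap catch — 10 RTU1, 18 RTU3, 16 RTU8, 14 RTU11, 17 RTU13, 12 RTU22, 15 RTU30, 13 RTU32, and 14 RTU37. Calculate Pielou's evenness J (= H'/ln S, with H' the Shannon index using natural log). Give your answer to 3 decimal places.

Total N = 10+18+16+14+17+12+15+13+14 = 129, so the proportions are 0.07752, 0.13953, 0.12403, 0.10853, 0.13178, 0.09302, 0.11628, 0.10078, 0.10853 (working shown to 5 dp, full precision carried).
H' = −Σ pᵢ ln pᵢ = −((-0.19823) + (-0.27481) + (-0.25888) + (-0.24101) + (-0.26707) + (-0.22092) + (-0.25020) + (-0.23127) + (-0.24101)) = 2.18341.
With S = 9 species, ln S = 2.19722, so J = 2.18341/2.19722 = 0.99371, i.e. 0.994 to 3 decimal places.

0.994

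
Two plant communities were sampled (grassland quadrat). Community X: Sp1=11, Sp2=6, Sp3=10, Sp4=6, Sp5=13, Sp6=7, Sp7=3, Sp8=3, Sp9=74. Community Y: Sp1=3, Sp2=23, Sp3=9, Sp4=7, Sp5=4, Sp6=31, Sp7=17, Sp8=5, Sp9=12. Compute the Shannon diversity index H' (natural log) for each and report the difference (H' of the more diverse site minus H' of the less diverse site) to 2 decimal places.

Community X: N=133, proportions 0.0827, 0.0451, 0.0752, 0.0451, 0.0977, 0.0526, 0.0226, 0.0226, 0.5564, giving H' = 1.5598 (working shown to 4 dp, full precision carried).
Community Y: N=111, proportions 0.027, 0.2072, 0.0811, 0.0631, 0.036, 0.2793, 0.1532, 0.045, 0.1081, giving H' = 1.9452.
Difference = |1.5598 − 1.9452| = 0.3854, i.e. 0.39 to 2 decimal places.

0.39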